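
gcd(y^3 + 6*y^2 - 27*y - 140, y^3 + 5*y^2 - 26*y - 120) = y^2 - y - 20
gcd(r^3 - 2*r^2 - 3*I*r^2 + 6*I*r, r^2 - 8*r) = r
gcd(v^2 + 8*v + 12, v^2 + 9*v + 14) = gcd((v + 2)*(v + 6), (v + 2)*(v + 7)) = v + 2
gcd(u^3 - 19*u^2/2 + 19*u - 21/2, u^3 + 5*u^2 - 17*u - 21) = 1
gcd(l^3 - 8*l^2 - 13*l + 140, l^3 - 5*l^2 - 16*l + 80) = l^2 - l - 20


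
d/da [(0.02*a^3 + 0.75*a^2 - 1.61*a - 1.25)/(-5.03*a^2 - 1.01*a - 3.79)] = (-0.1006*a^4 - 0.0404*a^3 - 9.0832*a^2 - 18.26*a + 4.8394)/(25.3009*a^4 + 10.1606*a^3 + 39.1475*a^2 + 7.6558*a + 14.3641)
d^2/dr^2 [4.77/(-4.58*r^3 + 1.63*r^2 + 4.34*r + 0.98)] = ((131.0796*r - 15.5502)*(-4.58*r^3 + 1.63*r^2 + 4.34*r + 0.98) + 4.77*(-27.48*r^2 + 6.52*r + 8.68)*(-13.74*r^2 + 3.26*r + 4.34))/(-4.58*r^3 + 1.63*r^2 + 4.34*r + 0.98)^3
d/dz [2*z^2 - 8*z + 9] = 4*z - 8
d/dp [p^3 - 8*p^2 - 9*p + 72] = 3*p^2 - 16*p - 9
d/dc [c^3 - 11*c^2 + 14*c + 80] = 3*c^2 - 22*c + 14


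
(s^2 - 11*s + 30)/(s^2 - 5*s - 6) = (s - 5)/(s + 1)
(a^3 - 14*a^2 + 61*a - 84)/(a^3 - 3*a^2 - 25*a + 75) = (a^2 - 11*a + 28)/(a^2 - 25)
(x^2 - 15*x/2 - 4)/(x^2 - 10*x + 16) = (x + 1/2)/(x - 2)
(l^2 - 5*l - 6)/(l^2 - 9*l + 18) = (l + 1)/(l - 3)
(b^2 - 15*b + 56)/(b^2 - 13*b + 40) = (b - 7)/(b - 5)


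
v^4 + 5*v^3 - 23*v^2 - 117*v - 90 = (v - 5)*(v + 1)*(v + 3)*(v + 6)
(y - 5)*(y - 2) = y^2 - 7*y + 10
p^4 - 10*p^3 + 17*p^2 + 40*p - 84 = (p - 7)*(p - 3)*(p - 2)*(p + 2)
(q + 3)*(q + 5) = q^2 + 8*q + 15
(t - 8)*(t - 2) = t^2 - 10*t + 16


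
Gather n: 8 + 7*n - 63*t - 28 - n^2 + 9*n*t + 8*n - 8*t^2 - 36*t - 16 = -n^2 + n*(9*t + 15) - 8*t^2 - 99*t - 36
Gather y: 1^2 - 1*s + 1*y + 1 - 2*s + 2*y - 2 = -3*s + 3*y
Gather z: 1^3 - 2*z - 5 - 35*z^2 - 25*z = -35*z^2 - 27*z - 4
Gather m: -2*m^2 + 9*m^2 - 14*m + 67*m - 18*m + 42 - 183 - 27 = 7*m^2 + 35*m - 168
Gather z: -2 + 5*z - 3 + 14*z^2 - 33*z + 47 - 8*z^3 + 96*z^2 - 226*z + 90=-8*z^3 + 110*z^2 - 254*z + 132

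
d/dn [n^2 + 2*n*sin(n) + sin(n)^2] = 2*n*cos(n) + 2*n + 2*sin(n) + sin(2*n)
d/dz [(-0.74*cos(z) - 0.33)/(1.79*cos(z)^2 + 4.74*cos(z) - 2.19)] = (1.3246*sin(z)^2 - 1.1814*cos(z) - 4.5094)*sin(z)/(1.79*cos(z)^2 + 4.74*cos(z) - 2.19)^2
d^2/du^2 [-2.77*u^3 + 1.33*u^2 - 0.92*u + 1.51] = 2.66 - 16.62*u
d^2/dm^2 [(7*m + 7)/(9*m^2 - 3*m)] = 14*(9*m^3 + 27*m^2 - 9*m + 1)/(3*m^3*(27*m^3 - 27*m^2 + 9*m - 1))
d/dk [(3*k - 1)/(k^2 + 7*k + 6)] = (-3*k^2 + 2*k + 25)/(k^4 + 14*k^3 + 61*k^2 + 84*k + 36)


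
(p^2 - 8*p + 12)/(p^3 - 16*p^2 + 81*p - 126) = (p - 2)/(p^2 - 10*p + 21)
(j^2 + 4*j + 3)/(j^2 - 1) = (j + 3)/(j - 1)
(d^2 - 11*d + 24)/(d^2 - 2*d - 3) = (d - 8)/(d + 1)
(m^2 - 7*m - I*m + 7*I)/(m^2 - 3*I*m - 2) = (m - 7)/(m - 2*I)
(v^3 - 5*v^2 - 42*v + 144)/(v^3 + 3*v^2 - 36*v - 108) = (v^2 - 11*v + 24)/(v^2 - 3*v - 18)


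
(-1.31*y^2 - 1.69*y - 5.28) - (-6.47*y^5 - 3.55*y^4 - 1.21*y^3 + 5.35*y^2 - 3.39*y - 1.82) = 6.47*y^5 + 3.55*y^4 + 1.21*y^3 - 6.66*y^2 + 1.7*y - 3.46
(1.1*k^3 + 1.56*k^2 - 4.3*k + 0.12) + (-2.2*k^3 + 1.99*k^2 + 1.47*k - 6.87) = -1.1*k^3 + 3.55*k^2 - 2.83*k - 6.75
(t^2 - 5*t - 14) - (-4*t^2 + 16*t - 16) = 5*t^2 - 21*t + 2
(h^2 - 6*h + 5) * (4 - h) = -h^3 + 10*h^2 - 29*h + 20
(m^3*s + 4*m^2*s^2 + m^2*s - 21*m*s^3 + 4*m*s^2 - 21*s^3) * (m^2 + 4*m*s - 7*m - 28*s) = m^5*s + 8*m^4*s^2 - 6*m^4*s - 5*m^3*s^3 - 48*m^3*s^2 - 7*m^3*s - 84*m^2*s^4 + 30*m^2*s^3 - 56*m^2*s^2 + 504*m*s^4 + 35*m*s^3 + 588*s^4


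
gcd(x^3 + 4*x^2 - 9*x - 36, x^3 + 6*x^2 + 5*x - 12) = x^2 + 7*x + 12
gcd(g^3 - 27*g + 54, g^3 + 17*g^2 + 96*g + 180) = g + 6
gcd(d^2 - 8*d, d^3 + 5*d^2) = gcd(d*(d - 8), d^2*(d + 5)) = d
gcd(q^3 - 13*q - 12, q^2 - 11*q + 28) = q - 4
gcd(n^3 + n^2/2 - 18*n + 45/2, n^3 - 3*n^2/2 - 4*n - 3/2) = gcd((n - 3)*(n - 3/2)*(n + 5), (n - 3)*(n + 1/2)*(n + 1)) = n - 3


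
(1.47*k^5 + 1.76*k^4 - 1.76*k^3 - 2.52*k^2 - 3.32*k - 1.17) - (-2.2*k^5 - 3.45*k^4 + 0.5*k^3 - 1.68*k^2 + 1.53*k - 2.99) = 3.67*k^5 + 5.21*k^4 - 2.26*k^3 - 0.84*k^2 - 4.85*k + 1.82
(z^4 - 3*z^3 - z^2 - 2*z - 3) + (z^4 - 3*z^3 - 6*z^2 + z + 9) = 2*z^4 - 6*z^3 - 7*z^2 - z + 6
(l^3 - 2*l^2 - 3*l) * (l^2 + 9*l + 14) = l^5 + 7*l^4 - 7*l^3 - 55*l^2 - 42*l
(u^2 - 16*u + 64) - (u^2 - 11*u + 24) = 40 - 5*u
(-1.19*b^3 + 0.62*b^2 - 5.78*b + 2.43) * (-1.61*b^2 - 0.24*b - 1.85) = 1.9159*b^5 - 0.7126*b^4 + 11.3585*b^3 - 3.6721*b^2 + 10.1098*b - 4.4955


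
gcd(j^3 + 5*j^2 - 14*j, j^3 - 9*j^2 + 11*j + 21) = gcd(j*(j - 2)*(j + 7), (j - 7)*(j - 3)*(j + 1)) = 1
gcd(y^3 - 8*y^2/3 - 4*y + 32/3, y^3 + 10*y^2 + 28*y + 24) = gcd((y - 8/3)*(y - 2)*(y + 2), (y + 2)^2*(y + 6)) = y + 2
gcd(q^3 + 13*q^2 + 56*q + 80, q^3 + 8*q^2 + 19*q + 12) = q + 4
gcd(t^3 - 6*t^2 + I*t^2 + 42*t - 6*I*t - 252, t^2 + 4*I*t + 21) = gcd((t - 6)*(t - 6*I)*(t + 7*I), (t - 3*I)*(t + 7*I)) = t + 7*I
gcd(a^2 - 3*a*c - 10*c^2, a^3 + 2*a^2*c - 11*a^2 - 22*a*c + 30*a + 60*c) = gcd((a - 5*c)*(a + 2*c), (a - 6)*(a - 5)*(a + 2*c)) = a + 2*c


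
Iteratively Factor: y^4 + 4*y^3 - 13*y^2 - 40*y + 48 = (y + 4)*(y^3 - 13*y + 12) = (y - 3)*(y + 4)*(y^2 + 3*y - 4) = (y - 3)*(y - 1)*(y + 4)*(y + 4)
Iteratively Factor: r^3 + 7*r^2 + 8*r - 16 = (r - 1)*(r^2 + 8*r + 16) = (r - 1)*(r + 4)*(r + 4)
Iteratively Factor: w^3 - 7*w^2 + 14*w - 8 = (w - 2)*(w^2 - 5*w + 4) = (w - 2)*(w - 1)*(w - 4)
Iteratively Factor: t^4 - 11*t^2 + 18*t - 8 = (t - 2)*(t^3 + 2*t^2 - 7*t + 4) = (t - 2)*(t - 1)*(t^2 + 3*t - 4) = (t - 2)*(t - 1)^2*(t + 4)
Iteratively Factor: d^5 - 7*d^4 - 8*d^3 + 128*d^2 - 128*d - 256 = (d + 4)*(d^4 - 11*d^3 + 36*d^2 - 16*d - 64) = (d - 4)*(d + 4)*(d^3 - 7*d^2 + 8*d + 16) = (d - 4)*(d + 1)*(d + 4)*(d^2 - 8*d + 16) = (d - 4)^2*(d + 1)*(d + 4)*(d - 4)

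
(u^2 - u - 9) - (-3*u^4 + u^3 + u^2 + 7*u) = 3*u^4 - u^3 - 8*u - 9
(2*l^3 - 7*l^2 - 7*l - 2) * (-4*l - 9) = -8*l^4 + 10*l^3 + 91*l^2 + 71*l + 18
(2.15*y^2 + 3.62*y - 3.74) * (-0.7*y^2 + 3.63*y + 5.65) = -1.505*y^4 + 5.2705*y^3 + 27.9061*y^2 + 6.8768*y - 21.131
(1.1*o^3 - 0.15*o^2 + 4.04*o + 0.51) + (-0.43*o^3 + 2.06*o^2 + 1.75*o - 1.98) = 0.67*o^3 + 1.91*o^2 + 5.79*o - 1.47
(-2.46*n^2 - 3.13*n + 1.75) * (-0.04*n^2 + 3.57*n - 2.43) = 0.0984*n^4 - 8.657*n^3 - 5.2663*n^2 + 13.8534*n - 4.2525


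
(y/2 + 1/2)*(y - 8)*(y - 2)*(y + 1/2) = y^4/2 - 17*y^3/4 + 3*y^2/4 + 19*y/2 + 4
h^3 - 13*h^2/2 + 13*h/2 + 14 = (h - 4)*(h - 7/2)*(h + 1)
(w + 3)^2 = w^2 + 6*w + 9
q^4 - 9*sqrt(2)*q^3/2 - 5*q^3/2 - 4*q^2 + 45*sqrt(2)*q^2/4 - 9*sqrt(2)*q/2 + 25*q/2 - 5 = (q - 2)*(q - 1/2)*(q - 5*sqrt(2))*(q + sqrt(2)/2)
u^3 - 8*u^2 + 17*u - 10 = (u - 5)*(u - 2)*(u - 1)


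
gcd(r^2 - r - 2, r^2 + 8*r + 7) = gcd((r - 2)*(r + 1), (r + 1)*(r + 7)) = r + 1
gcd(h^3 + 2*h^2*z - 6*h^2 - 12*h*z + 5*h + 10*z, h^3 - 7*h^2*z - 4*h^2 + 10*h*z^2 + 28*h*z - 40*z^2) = 1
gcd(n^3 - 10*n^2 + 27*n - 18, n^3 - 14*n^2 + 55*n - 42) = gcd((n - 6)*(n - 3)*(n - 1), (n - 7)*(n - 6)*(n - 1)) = n^2 - 7*n + 6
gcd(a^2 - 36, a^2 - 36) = a^2 - 36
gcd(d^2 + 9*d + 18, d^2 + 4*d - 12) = d + 6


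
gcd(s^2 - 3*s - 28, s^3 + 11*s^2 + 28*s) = s + 4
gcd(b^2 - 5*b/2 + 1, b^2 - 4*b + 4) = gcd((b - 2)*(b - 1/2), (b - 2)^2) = b - 2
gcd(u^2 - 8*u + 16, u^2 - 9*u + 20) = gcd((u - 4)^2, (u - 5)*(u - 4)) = u - 4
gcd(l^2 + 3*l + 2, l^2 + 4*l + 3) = l + 1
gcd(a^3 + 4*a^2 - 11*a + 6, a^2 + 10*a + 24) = a + 6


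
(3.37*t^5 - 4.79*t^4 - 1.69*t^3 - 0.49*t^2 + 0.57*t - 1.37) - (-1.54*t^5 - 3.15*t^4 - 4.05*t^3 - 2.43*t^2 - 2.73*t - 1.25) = 4.91*t^5 - 1.64*t^4 + 2.36*t^3 + 1.94*t^2 + 3.3*t - 0.12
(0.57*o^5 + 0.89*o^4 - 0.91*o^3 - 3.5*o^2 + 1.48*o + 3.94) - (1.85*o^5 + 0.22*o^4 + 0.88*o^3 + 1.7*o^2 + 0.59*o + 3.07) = -1.28*o^5 + 0.67*o^4 - 1.79*o^3 - 5.2*o^2 + 0.89*o + 0.87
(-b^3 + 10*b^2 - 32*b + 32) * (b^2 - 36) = -b^5 + 10*b^4 + 4*b^3 - 328*b^2 + 1152*b - 1152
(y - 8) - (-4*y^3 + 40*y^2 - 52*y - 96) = 4*y^3 - 40*y^2 + 53*y + 88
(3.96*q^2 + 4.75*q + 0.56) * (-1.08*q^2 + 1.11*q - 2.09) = -4.2768*q^4 - 0.734400000000001*q^3 - 3.6087*q^2 - 9.3059*q - 1.1704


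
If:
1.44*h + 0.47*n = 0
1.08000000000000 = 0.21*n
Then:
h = -1.68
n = 5.14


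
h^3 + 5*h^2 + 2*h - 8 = (h - 1)*(h + 2)*(h + 4)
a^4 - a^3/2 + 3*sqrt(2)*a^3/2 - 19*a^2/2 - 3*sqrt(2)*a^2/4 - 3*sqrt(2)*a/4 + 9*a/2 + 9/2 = (a - 1)*(a + 1/2)*(a - 3*sqrt(2)/2)*(a + 3*sqrt(2))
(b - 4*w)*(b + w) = b^2 - 3*b*w - 4*w^2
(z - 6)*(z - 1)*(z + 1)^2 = z^4 - 5*z^3 - 7*z^2 + 5*z + 6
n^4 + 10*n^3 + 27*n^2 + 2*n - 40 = (n - 1)*(n + 2)*(n + 4)*(n + 5)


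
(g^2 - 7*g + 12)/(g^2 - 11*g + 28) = (g - 3)/(g - 7)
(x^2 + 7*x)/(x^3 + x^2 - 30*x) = (x + 7)/(x^2 + x - 30)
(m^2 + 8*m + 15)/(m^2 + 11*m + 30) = (m + 3)/(m + 6)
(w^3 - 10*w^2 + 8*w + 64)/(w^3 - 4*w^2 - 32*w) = (w^2 - 2*w - 8)/(w*(w + 4))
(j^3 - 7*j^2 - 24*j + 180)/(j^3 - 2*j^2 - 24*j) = (j^2 - j - 30)/(j*(j + 4))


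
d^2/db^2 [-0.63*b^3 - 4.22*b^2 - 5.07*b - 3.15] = -3.78*b - 8.44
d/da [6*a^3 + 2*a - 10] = 18*a^2 + 2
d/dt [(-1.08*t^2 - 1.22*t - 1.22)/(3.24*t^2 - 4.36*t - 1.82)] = (8.6616*t^2 + 11.8368*t - 3.0988)/(10.4976*t^4 - 28.2528*t^3 + 7.216*t^2 + 15.8704*t + 3.3124)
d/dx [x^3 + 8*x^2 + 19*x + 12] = 3*x^2 + 16*x + 19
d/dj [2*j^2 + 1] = 4*j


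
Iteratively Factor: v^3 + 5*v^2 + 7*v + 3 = (v + 1)*(v^2 + 4*v + 3) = (v + 1)*(v + 3)*(v + 1)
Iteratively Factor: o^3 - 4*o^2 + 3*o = (o - 1)*(o^2 - 3*o) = (o - 3)*(o - 1)*(o)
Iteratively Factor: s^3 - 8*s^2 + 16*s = (s - 4)*(s^2 - 4*s) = s*(s - 4)*(s - 4)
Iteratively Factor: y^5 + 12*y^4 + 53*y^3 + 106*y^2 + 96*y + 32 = (y + 4)*(y^4 + 8*y^3 + 21*y^2 + 22*y + 8) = (y + 4)^2*(y^3 + 4*y^2 + 5*y + 2) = (y + 1)*(y + 4)^2*(y^2 + 3*y + 2) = (y + 1)*(y + 2)*(y + 4)^2*(y + 1)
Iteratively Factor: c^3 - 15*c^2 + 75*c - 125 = (c - 5)*(c^2 - 10*c + 25) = (c - 5)^2*(c - 5)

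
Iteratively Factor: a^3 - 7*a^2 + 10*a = (a - 5)*(a^2 - 2*a) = a*(a - 5)*(a - 2)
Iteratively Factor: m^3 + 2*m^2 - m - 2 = (m - 1)*(m^2 + 3*m + 2) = (m - 1)*(m + 2)*(m + 1)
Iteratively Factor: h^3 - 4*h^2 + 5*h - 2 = (h - 1)*(h^2 - 3*h + 2) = (h - 1)^2*(h - 2)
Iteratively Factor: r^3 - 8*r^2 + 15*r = (r)*(r^2 - 8*r + 15) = r*(r - 5)*(r - 3)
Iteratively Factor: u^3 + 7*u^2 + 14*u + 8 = (u + 4)*(u^2 + 3*u + 2) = (u + 1)*(u + 4)*(u + 2)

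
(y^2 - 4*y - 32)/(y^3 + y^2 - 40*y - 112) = (y - 8)/(y^2 - 3*y - 28)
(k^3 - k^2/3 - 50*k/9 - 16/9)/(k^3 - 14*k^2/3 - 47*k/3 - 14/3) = (k - 8/3)/(k - 7)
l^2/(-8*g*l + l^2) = -l/(8*g - l)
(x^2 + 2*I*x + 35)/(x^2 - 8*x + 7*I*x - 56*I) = (x - 5*I)/(x - 8)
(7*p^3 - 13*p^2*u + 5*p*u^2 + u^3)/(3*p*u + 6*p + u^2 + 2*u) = (7*p^3 - 13*p^2*u + 5*p*u^2 + u^3)/(3*p*u + 6*p + u^2 + 2*u)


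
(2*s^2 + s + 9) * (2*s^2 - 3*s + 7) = 4*s^4 - 4*s^3 + 29*s^2 - 20*s + 63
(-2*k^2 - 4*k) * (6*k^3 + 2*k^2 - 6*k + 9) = -12*k^5 - 28*k^4 + 4*k^3 + 6*k^2 - 36*k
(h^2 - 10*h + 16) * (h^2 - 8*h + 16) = h^4 - 18*h^3 + 112*h^2 - 288*h + 256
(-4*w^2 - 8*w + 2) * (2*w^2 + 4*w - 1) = -8*w^4 - 32*w^3 - 24*w^2 + 16*w - 2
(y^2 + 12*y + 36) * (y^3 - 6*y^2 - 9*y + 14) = y^5 + 6*y^4 - 45*y^3 - 310*y^2 - 156*y + 504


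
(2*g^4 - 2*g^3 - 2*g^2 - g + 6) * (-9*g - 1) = -18*g^5 + 16*g^4 + 20*g^3 + 11*g^2 - 53*g - 6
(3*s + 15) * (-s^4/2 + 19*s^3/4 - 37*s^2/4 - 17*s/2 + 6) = -3*s^5/2 + 27*s^4/4 + 87*s^3/2 - 657*s^2/4 - 219*s/2 + 90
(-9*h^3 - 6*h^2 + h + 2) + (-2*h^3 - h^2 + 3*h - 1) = -11*h^3 - 7*h^2 + 4*h + 1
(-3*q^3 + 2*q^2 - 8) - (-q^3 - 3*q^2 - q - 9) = -2*q^3 + 5*q^2 + q + 1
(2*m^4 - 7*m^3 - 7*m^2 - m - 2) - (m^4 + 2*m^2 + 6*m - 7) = m^4 - 7*m^3 - 9*m^2 - 7*m + 5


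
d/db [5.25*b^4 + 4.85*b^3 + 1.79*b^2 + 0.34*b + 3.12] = 21.0*b^3 + 14.55*b^2 + 3.58*b + 0.34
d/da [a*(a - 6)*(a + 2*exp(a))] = 2*a^2*exp(a) + 3*a^2 - 8*a*exp(a) - 12*a - 12*exp(a)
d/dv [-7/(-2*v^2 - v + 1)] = 7*(-4*v - 1)/(2*v^2 + v - 1)^2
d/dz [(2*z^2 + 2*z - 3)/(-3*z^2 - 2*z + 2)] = 2*(z^2 - 5*z - 1)/(9*z^4 + 12*z^3 - 8*z^2 - 8*z + 4)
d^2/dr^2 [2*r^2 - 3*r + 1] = 4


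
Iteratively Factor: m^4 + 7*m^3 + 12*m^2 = (m + 4)*(m^3 + 3*m^2) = m*(m + 4)*(m^2 + 3*m) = m*(m + 3)*(m + 4)*(m)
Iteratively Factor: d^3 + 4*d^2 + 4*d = (d + 2)*(d^2 + 2*d) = (d + 2)^2*(d)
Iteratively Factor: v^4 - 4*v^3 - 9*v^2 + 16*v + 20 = (v + 1)*(v^3 - 5*v^2 - 4*v + 20) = (v + 1)*(v + 2)*(v^2 - 7*v + 10) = (v - 2)*(v + 1)*(v + 2)*(v - 5)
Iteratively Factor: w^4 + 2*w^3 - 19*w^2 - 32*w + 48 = (w - 1)*(w^3 + 3*w^2 - 16*w - 48) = (w - 4)*(w - 1)*(w^2 + 7*w + 12) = (w - 4)*(w - 1)*(w + 3)*(w + 4)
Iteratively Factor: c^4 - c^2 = (c - 1)*(c^3 + c^2) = (c - 1)*(c + 1)*(c^2) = c*(c - 1)*(c + 1)*(c)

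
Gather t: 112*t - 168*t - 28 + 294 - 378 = -56*t - 112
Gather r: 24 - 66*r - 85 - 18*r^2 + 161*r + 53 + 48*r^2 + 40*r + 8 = 30*r^2 + 135*r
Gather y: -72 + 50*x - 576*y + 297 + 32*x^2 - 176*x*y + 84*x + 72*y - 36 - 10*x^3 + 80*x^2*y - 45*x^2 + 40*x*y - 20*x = -10*x^3 - 13*x^2 + 114*x + y*(80*x^2 - 136*x - 504) + 189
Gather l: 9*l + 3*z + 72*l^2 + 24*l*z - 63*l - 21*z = 72*l^2 + l*(24*z - 54) - 18*z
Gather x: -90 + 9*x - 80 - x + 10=8*x - 160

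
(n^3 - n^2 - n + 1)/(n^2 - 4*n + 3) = (n^2 - 1)/(n - 3)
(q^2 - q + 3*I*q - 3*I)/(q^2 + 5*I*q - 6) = (q - 1)/(q + 2*I)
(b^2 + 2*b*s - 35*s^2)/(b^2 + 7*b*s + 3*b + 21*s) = (b - 5*s)/(b + 3)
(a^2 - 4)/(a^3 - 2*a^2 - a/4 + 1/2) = 4*(a + 2)/(4*a^2 - 1)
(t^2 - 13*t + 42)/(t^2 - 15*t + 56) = (t - 6)/(t - 8)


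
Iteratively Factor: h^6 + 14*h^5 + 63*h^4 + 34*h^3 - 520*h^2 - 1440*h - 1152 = (h + 4)*(h^5 + 10*h^4 + 23*h^3 - 58*h^2 - 288*h - 288) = (h + 4)^2*(h^4 + 6*h^3 - h^2 - 54*h - 72) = (h + 4)^3*(h^3 + 2*h^2 - 9*h - 18) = (h + 3)*(h + 4)^3*(h^2 - h - 6) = (h + 2)*(h + 3)*(h + 4)^3*(h - 3)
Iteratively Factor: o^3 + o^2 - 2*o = (o)*(o^2 + o - 2) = o*(o + 2)*(o - 1)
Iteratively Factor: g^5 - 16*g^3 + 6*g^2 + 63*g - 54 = (g - 1)*(g^4 + g^3 - 15*g^2 - 9*g + 54) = (g - 2)*(g - 1)*(g^3 + 3*g^2 - 9*g - 27) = (g - 2)*(g - 1)*(g + 3)*(g^2 - 9) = (g - 3)*(g - 2)*(g - 1)*(g + 3)*(g + 3)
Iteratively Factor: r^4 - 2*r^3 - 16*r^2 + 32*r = (r - 4)*(r^3 + 2*r^2 - 8*r) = r*(r - 4)*(r^2 + 2*r - 8) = r*(r - 4)*(r - 2)*(r + 4)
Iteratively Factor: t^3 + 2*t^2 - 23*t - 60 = (t + 4)*(t^2 - 2*t - 15) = (t - 5)*(t + 4)*(t + 3)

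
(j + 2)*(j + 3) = j^2 + 5*j + 6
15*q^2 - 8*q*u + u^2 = (-5*q + u)*(-3*q + u)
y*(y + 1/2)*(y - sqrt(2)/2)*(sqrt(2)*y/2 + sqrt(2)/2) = sqrt(2)*y^4/2 - y^3/2 + 3*sqrt(2)*y^3/4 - 3*y^2/4 + sqrt(2)*y^2/4 - y/4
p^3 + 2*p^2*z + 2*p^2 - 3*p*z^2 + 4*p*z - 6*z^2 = (p + 2)*(p - z)*(p + 3*z)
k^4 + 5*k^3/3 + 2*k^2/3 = k^2*(k + 2/3)*(k + 1)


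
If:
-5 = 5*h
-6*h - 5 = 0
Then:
No Solution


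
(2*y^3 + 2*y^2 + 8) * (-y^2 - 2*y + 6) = -2*y^5 - 6*y^4 + 8*y^3 + 4*y^2 - 16*y + 48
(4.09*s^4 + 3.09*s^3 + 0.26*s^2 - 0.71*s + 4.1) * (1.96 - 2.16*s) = -8.8344*s^5 + 1.342*s^4 + 5.4948*s^3 + 2.0432*s^2 - 10.2476*s + 8.036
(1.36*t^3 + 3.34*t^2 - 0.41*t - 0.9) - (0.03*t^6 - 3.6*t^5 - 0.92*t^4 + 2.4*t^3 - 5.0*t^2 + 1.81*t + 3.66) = -0.03*t^6 + 3.6*t^5 + 0.92*t^4 - 1.04*t^3 + 8.34*t^2 - 2.22*t - 4.56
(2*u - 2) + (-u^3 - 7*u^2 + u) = -u^3 - 7*u^2 + 3*u - 2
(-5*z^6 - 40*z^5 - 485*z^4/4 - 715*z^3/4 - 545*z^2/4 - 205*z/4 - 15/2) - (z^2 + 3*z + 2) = -5*z^6 - 40*z^5 - 485*z^4/4 - 715*z^3/4 - 549*z^2/4 - 217*z/4 - 19/2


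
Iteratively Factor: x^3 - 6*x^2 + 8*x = (x - 4)*(x^2 - 2*x) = x*(x - 4)*(x - 2)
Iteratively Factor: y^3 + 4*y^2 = (y + 4)*(y^2) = y*(y + 4)*(y)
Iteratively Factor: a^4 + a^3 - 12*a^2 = (a)*(a^3 + a^2 - 12*a) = a*(a + 4)*(a^2 - 3*a) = a^2*(a + 4)*(a - 3)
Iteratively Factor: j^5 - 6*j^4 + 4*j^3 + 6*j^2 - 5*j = (j)*(j^4 - 6*j^3 + 4*j^2 + 6*j - 5) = j*(j + 1)*(j^3 - 7*j^2 + 11*j - 5) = j*(j - 1)*(j + 1)*(j^2 - 6*j + 5) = j*(j - 5)*(j - 1)*(j + 1)*(j - 1)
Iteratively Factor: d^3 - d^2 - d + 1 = (d - 1)*(d^2 - 1) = (d - 1)*(d + 1)*(d - 1)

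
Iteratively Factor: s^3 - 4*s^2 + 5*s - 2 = (s - 2)*(s^2 - 2*s + 1) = (s - 2)*(s - 1)*(s - 1)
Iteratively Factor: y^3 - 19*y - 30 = (y + 2)*(y^2 - 2*y - 15) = (y - 5)*(y + 2)*(y + 3)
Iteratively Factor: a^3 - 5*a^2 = (a - 5)*(a^2) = a*(a - 5)*(a)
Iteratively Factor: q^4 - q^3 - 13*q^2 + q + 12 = (q + 3)*(q^3 - 4*q^2 - q + 4) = (q - 1)*(q + 3)*(q^2 - 3*q - 4) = (q - 4)*(q - 1)*(q + 3)*(q + 1)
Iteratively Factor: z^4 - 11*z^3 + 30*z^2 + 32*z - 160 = (z - 4)*(z^3 - 7*z^2 + 2*z + 40) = (z - 4)^2*(z^2 - 3*z - 10) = (z - 5)*(z - 4)^2*(z + 2)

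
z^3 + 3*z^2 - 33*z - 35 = (z - 5)*(z + 1)*(z + 7)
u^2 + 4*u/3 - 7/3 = (u - 1)*(u + 7/3)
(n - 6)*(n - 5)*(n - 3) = n^3 - 14*n^2 + 63*n - 90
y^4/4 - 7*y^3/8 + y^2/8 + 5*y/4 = y*(y/4 + 1/4)*(y - 5/2)*(y - 2)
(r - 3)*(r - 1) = r^2 - 4*r + 3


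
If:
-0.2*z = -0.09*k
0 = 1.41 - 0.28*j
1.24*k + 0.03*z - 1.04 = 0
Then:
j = 5.04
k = 0.83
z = 0.37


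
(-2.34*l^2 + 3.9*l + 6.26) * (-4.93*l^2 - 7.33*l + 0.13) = 11.5362*l^4 - 2.0748*l^3 - 59.753*l^2 - 45.3788*l + 0.8138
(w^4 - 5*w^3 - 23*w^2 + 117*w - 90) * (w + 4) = w^5 - w^4 - 43*w^3 + 25*w^2 + 378*w - 360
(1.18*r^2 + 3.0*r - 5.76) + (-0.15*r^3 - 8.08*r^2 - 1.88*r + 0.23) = -0.15*r^3 - 6.9*r^2 + 1.12*r - 5.53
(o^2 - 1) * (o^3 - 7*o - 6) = o^5 - 8*o^3 - 6*o^2 + 7*o + 6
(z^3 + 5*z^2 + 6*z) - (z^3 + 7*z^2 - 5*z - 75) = -2*z^2 + 11*z + 75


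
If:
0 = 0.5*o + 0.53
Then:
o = -1.06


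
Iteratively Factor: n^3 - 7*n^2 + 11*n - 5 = (n - 1)*(n^2 - 6*n + 5) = (n - 1)^2*(n - 5)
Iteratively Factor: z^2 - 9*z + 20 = (z - 4)*(z - 5)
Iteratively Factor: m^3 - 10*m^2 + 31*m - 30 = (m - 3)*(m^2 - 7*m + 10) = (m - 5)*(m - 3)*(m - 2)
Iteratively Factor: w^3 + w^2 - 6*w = (w + 3)*(w^2 - 2*w) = (w - 2)*(w + 3)*(w)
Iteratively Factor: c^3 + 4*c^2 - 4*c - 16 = (c + 2)*(c^2 + 2*c - 8) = (c - 2)*(c + 2)*(c + 4)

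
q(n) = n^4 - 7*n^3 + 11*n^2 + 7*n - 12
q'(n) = 4*n^3 - 21*n^2 + 22*n + 7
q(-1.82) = 64.87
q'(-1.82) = -126.71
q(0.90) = -1.24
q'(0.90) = 12.71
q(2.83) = 1.39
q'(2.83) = -8.27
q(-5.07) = 1808.27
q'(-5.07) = -1165.64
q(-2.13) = 111.22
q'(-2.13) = -173.79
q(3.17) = -1.28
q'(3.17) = -6.87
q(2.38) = 4.68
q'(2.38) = -5.67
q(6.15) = 249.38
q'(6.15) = 278.46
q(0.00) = -12.00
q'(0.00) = 7.00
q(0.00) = -12.00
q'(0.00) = 7.00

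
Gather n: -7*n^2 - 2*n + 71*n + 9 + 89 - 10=-7*n^2 + 69*n + 88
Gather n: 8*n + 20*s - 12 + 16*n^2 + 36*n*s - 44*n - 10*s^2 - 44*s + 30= 16*n^2 + n*(36*s - 36) - 10*s^2 - 24*s + 18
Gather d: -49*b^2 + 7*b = -49*b^2 + 7*b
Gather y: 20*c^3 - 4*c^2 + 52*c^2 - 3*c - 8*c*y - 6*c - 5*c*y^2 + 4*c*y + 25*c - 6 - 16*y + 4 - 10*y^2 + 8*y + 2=20*c^3 + 48*c^2 + 16*c + y^2*(-5*c - 10) + y*(-4*c - 8)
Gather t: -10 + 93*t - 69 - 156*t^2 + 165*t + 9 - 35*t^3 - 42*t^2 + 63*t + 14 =-35*t^3 - 198*t^2 + 321*t - 56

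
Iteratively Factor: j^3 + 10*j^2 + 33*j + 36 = (j + 3)*(j^2 + 7*j + 12) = (j + 3)*(j + 4)*(j + 3)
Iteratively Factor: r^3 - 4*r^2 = (r)*(r^2 - 4*r) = r^2*(r - 4)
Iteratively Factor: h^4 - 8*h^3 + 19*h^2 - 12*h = (h)*(h^3 - 8*h^2 + 19*h - 12) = h*(h - 4)*(h^2 - 4*h + 3) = h*(h - 4)*(h - 3)*(h - 1)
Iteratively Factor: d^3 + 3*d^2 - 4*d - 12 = (d - 2)*(d^2 + 5*d + 6) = (d - 2)*(d + 3)*(d + 2)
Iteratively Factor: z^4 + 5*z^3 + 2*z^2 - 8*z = (z - 1)*(z^3 + 6*z^2 + 8*z) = (z - 1)*(z + 2)*(z^2 + 4*z) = z*(z - 1)*(z + 2)*(z + 4)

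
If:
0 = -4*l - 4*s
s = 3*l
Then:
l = 0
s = 0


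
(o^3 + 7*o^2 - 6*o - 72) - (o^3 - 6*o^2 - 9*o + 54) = 13*o^2 + 3*o - 126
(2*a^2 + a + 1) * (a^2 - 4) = 2*a^4 + a^3 - 7*a^2 - 4*a - 4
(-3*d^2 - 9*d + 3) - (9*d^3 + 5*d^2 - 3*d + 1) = -9*d^3 - 8*d^2 - 6*d + 2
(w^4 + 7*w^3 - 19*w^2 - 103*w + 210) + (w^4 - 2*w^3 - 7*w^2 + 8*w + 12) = 2*w^4 + 5*w^3 - 26*w^2 - 95*w + 222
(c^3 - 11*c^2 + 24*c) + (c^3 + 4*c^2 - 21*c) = 2*c^3 - 7*c^2 + 3*c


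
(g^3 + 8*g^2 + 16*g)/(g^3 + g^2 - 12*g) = (g + 4)/(g - 3)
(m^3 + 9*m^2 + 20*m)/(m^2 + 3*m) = (m^2 + 9*m + 20)/(m + 3)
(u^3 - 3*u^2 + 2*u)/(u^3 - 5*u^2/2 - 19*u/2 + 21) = 2*u*(u - 1)/(2*u^2 - u - 21)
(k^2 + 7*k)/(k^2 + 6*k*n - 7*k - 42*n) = k*(k + 7)/(k^2 + 6*k*n - 7*k - 42*n)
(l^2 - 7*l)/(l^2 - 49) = l/(l + 7)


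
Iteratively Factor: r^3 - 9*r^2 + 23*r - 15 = (r - 3)*(r^2 - 6*r + 5) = (r - 5)*(r - 3)*(r - 1)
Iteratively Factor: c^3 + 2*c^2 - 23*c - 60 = (c - 5)*(c^2 + 7*c + 12) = (c - 5)*(c + 3)*(c + 4)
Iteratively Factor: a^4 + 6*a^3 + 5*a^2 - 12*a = (a - 1)*(a^3 + 7*a^2 + 12*a) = a*(a - 1)*(a^2 + 7*a + 12) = a*(a - 1)*(a + 4)*(a + 3)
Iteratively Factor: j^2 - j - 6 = (j - 3)*(j + 2)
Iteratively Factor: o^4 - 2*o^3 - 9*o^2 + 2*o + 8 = (o - 1)*(o^3 - o^2 - 10*o - 8) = (o - 1)*(o + 1)*(o^2 - 2*o - 8) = (o - 4)*(o - 1)*(o + 1)*(o + 2)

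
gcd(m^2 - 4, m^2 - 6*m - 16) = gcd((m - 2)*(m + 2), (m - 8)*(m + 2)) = m + 2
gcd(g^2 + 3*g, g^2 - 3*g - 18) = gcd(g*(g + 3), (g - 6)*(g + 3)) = g + 3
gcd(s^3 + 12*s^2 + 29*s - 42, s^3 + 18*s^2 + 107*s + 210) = s^2 + 13*s + 42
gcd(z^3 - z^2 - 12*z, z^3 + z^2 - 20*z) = z^2 - 4*z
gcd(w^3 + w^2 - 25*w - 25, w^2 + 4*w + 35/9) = 1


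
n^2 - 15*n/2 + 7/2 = (n - 7)*(n - 1/2)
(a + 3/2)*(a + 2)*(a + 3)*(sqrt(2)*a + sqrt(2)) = sqrt(2)*a^4 + 15*sqrt(2)*a^3/2 + 20*sqrt(2)*a^2 + 45*sqrt(2)*a/2 + 9*sqrt(2)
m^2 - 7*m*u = m*(m - 7*u)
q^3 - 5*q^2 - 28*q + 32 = (q - 8)*(q - 1)*(q + 4)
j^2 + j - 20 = (j - 4)*(j + 5)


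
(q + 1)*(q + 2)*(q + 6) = q^3 + 9*q^2 + 20*q + 12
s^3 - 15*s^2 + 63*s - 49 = (s - 7)^2*(s - 1)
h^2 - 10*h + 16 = (h - 8)*(h - 2)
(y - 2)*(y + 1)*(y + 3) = y^3 + 2*y^2 - 5*y - 6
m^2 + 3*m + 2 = (m + 1)*(m + 2)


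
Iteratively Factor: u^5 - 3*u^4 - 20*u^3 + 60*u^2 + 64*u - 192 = (u + 2)*(u^4 - 5*u^3 - 10*u^2 + 80*u - 96) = (u + 2)*(u + 4)*(u^3 - 9*u^2 + 26*u - 24) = (u - 3)*(u + 2)*(u + 4)*(u^2 - 6*u + 8) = (u - 4)*(u - 3)*(u + 2)*(u + 4)*(u - 2)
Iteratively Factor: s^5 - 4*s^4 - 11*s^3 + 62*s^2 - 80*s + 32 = (s - 1)*(s^4 - 3*s^3 - 14*s^2 + 48*s - 32) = (s - 1)*(s + 4)*(s^3 - 7*s^2 + 14*s - 8) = (s - 1)^2*(s + 4)*(s^2 - 6*s + 8) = (s - 4)*(s - 1)^2*(s + 4)*(s - 2)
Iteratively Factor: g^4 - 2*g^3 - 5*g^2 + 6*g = (g + 2)*(g^3 - 4*g^2 + 3*g) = (g - 3)*(g + 2)*(g^2 - g) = (g - 3)*(g - 1)*(g + 2)*(g)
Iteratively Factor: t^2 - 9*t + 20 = (t - 5)*(t - 4)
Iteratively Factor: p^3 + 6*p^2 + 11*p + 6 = (p + 1)*(p^2 + 5*p + 6) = (p + 1)*(p + 2)*(p + 3)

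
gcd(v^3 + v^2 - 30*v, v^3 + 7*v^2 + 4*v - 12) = v + 6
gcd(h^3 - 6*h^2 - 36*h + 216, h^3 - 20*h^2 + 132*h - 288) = h^2 - 12*h + 36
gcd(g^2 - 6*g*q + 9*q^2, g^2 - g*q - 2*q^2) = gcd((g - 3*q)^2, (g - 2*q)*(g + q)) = 1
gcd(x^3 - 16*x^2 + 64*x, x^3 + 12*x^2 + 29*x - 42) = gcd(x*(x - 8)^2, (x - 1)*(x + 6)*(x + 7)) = 1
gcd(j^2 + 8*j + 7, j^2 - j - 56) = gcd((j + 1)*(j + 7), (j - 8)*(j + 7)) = j + 7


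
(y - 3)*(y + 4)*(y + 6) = y^3 + 7*y^2 - 6*y - 72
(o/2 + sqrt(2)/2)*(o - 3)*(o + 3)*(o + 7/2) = o^4/2 + sqrt(2)*o^3/2 + 7*o^3/4 - 9*o^2/2 + 7*sqrt(2)*o^2/4 - 63*o/4 - 9*sqrt(2)*o/2 - 63*sqrt(2)/4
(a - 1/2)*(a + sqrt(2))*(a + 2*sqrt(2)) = a^3 - a^2/2 + 3*sqrt(2)*a^2 - 3*sqrt(2)*a/2 + 4*a - 2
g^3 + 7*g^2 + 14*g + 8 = (g + 1)*(g + 2)*(g + 4)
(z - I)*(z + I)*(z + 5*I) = z^3 + 5*I*z^2 + z + 5*I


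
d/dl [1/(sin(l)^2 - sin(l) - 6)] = (1 - 2*sin(l))*cos(l)/(sin(l) + cos(l)^2 + 5)^2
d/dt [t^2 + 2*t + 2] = 2*t + 2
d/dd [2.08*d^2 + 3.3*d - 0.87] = 4.16*d + 3.3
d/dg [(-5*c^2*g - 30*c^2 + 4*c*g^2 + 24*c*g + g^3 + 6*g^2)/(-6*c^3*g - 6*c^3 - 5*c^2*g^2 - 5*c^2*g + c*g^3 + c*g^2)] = ((5*c^2 - 8*c*g - 24*c - 3*g^2 - 12*g)*(6*c^2*g + 6*c^2 + 5*c*g^2 + 5*c*g - g^3 - g^2) + (6*c^2 + 10*c*g + 5*c - 3*g^2 - 2*g)*(-5*c^2*g - 30*c^2 + 4*c*g^2 + 24*c*g + g^3 + 6*g^2))/(c*(6*c^2*g + 6*c^2 + 5*c*g^2 + 5*c*g - g^3 - g^2)^2)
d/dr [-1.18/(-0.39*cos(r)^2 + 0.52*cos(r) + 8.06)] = (0.9204*cos(r) - 0.6136)*sin(r)/(-0.39*cos(r)^2 + 0.52*cos(r) + 8.06)^2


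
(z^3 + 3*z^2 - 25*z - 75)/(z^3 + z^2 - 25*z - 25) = (z + 3)/(z + 1)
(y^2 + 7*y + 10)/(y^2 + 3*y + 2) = (y + 5)/(y + 1)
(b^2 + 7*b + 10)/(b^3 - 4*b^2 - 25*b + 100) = (b + 2)/(b^2 - 9*b + 20)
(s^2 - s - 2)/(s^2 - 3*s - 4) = (s - 2)/(s - 4)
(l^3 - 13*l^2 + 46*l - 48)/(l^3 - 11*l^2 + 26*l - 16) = (l - 3)/(l - 1)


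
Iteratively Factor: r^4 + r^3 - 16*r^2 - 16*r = (r)*(r^3 + r^2 - 16*r - 16) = r*(r + 4)*(r^2 - 3*r - 4) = r*(r - 4)*(r + 4)*(r + 1)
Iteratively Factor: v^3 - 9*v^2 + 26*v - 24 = (v - 2)*(v^2 - 7*v + 12) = (v - 4)*(v - 2)*(v - 3)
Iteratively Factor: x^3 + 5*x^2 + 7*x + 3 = (x + 1)*(x^2 + 4*x + 3) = (x + 1)^2*(x + 3)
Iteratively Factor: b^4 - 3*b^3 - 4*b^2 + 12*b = (b - 3)*(b^3 - 4*b) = (b - 3)*(b + 2)*(b^2 - 2*b) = b*(b - 3)*(b + 2)*(b - 2)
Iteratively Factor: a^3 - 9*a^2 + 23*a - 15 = (a - 1)*(a^2 - 8*a + 15) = (a - 3)*(a - 1)*(a - 5)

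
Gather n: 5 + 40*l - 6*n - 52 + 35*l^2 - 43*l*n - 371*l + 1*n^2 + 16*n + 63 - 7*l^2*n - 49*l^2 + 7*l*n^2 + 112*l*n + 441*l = -14*l^2 + 110*l + n^2*(7*l + 1) + n*(-7*l^2 + 69*l + 10) + 16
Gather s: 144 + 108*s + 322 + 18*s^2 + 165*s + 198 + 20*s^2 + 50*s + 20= 38*s^2 + 323*s + 684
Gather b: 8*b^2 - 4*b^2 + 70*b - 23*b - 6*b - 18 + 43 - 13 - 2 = 4*b^2 + 41*b + 10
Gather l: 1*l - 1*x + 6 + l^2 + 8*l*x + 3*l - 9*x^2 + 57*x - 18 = l^2 + l*(8*x + 4) - 9*x^2 + 56*x - 12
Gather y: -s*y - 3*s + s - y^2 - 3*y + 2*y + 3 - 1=-2*s - y^2 + y*(-s - 1) + 2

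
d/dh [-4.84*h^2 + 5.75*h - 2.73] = 5.75 - 9.68*h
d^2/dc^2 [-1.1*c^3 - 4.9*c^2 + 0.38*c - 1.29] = -6.6*c - 9.8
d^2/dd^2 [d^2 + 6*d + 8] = 2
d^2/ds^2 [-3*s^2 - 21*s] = -6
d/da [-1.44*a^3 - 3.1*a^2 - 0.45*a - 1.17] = -4.32*a^2 - 6.2*a - 0.45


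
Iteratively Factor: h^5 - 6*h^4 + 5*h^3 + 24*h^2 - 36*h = (h + 2)*(h^4 - 8*h^3 + 21*h^2 - 18*h) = h*(h + 2)*(h^3 - 8*h^2 + 21*h - 18) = h*(h - 2)*(h + 2)*(h^2 - 6*h + 9) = h*(h - 3)*(h - 2)*(h + 2)*(h - 3)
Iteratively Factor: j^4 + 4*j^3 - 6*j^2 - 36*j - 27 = (j + 3)*(j^3 + j^2 - 9*j - 9) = (j + 3)^2*(j^2 - 2*j - 3) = (j - 3)*(j + 3)^2*(j + 1)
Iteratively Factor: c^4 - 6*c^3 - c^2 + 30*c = (c - 3)*(c^3 - 3*c^2 - 10*c) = c*(c - 3)*(c^2 - 3*c - 10) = c*(c - 3)*(c + 2)*(c - 5)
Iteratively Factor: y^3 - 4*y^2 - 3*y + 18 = (y + 2)*(y^2 - 6*y + 9) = (y - 3)*(y + 2)*(y - 3)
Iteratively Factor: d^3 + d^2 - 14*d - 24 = (d + 2)*(d^2 - d - 12) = (d - 4)*(d + 2)*(d + 3)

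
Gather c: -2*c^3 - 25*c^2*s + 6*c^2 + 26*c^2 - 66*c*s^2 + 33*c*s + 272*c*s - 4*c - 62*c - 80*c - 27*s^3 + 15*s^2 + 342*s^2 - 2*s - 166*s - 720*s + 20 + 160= -2*c^3 + c^2*(32 - 25*s) + c*(-66*s^2 + 305*s - 146) - 27*s^3 + 357*s^2 - 888*s + 180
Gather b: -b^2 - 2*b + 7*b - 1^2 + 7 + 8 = -b^2 + 5*b + 14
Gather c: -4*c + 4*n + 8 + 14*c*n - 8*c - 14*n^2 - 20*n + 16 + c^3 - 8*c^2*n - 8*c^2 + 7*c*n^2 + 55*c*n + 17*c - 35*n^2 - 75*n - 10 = c^3 + c^2*(-8*n - 8) + c*(7*n^2 + 69*n + 5) - 49*n^2 - 91*n + 14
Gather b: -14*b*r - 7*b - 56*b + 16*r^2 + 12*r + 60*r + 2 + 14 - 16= b*(-14*r - 63) + 16*r^2 + 72*r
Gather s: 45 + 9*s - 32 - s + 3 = 8*s + 16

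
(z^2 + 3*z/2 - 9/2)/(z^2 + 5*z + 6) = (z - 3/2)/(z + 2)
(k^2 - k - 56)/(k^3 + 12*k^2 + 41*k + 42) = (k - 8)/(k^2 + 5*k + 6)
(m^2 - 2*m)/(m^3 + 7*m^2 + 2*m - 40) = m/(m^2 + 9*m + 20)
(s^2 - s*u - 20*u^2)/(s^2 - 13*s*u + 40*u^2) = (s + 4*u)/(s - 8*u)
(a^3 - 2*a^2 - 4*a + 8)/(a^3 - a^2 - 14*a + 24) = (a^2 - 4)/(a^2 + a - 12)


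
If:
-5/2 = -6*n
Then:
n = 5/12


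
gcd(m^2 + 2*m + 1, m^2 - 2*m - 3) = m + 1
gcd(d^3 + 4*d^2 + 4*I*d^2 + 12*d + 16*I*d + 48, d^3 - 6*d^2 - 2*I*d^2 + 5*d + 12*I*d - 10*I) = d - 2*I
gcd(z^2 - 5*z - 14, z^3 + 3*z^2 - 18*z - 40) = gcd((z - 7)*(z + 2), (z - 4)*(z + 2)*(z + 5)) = z + 2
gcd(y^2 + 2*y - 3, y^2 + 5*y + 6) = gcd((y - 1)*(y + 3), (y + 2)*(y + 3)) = y + 3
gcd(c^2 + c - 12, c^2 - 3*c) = c - 3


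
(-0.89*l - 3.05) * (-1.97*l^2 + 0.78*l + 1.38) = 1.7533*l^3 + 5.3143*l^2 - 3.6072*l - 4.209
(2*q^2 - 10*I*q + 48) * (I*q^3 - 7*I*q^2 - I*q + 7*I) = 2*I*q^5 + 10*q^4 - 14*I*q^4 - 70*q^3 + 46*I*q^3 - 10*q^2 - 322*I*q^2 + 70*q - 48*I*q + 336*I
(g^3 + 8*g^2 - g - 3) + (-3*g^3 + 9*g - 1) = -2*g^3 + 8*g^2 + 8*g - 4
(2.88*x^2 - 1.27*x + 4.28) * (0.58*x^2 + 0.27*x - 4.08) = 1.6704*x^4 + 0.0410000000000001*x^3 - 9.6109*x^2 + 6.3372*x - 17.4624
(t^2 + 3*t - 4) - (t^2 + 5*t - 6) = 2 - 2*t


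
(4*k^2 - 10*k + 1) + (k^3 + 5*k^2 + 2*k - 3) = k^3 + 9*k^2 - 8*k - 2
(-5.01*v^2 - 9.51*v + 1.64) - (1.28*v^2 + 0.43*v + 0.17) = -6.29*v^2 - 9.94*v + 1.47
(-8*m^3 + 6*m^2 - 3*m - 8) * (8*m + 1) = -64*m^4 + 40*m^3 - 18*m^2 - 67*m - 8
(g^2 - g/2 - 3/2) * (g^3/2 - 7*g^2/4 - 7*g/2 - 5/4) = g^5/2 - 2*g^4 - 27*g^3/8 + 25*g^2/8 + 47*g/8 + 15/8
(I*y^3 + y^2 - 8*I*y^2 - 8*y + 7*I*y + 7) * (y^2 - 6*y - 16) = I*y^5 + y^4 - 14*I*y^4 - 14*y^3 + 39*I*y^3 + 39*y^2 + 86*I*y^2 + 86*y - 112*I*y - 112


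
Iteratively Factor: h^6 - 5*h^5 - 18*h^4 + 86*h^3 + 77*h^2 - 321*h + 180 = (h + 3)*(h^5 - 8*h^4 + 6*h^3 + 68*h^2 - 127*h + 60) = (h + 3)^2*(h^4 - 11*h^3 + 39*h^2 - 49*h + 20) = (h - 5)*(h + 3)^2*(h^3 - 6*h^2 + 9*h - 4) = (h - 5)*(h - 4)*(h + 3)^2*(h^2 - 2*h + 1) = (h - 5)*(h - 4)*(h - 1)*(h + 3)^2*(h - 1)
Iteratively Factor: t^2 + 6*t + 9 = (t + 3)*(t + 3)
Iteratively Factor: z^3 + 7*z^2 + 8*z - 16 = (z + 4)*(z^2 + 3*z - 4) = (z + 4)^2*(z - 1)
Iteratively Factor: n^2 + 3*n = (n)*(n + 3)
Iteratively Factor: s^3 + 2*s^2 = (s)*(s^2 + 2*s) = s^2*(s + 2)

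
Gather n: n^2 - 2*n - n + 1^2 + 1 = n^2 - 3*n + 2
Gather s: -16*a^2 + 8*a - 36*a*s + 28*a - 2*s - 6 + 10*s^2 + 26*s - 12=-16*a^2 + 36*a + 10*s^2 + s*(24 - 36*a) - 18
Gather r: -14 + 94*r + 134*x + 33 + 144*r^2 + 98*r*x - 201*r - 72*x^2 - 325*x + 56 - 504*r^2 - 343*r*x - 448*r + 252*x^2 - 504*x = -360*r^2 + r*(-245*x - 555) + 180*x^2 - 695*x + 75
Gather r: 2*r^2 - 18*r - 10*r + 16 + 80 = 2*r^2 - 28*r + 96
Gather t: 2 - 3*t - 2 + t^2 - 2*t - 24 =t^2 - 5*t - 24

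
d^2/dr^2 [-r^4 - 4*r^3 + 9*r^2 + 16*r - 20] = -12*r^2 - 24*r + 18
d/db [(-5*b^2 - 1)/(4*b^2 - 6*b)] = (15*b^2 + 4*b - 3)/(2*b^2*(4*b^2 - 12*b + 9))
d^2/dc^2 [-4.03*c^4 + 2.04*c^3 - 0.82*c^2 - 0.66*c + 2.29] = -48.36*c^2 + 12.24*c - 1.64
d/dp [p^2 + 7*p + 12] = 2*p + 7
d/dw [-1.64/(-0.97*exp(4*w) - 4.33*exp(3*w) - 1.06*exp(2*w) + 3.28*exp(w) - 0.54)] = (-6.3632*exp(3*w) - 21.3036*exp(2*w) - 3.4768*exp(w) + 5.3792)*exp(w)/(0.97*exp(4*w) + 4.33*exp(3*w) + 1.06*exp(2*w) - 3.28*exp(w) + 0.54)^2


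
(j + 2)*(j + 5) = j^2 + 7*j + 10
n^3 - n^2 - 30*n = n*(n - 6)*(n + 5)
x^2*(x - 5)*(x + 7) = x^4 + 2*x^3 - 35*x^2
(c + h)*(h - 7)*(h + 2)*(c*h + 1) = c^2*h^3 - 5*c^2*h^2 - 14*c^2*h + c*h^4 - 5*c*h^3 - 13*c*h^2 - 5*c*h - 14*c + h^3 - 5*h^2 - 14*h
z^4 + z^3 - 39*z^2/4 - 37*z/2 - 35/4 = (z - 7/2)*(z + 1)^2*(z + 5/2)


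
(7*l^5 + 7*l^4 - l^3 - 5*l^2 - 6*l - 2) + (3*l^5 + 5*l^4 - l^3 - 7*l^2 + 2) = 10*l^5 + 12*l^4 - 2*l^3 - 12*l^2 - 6*l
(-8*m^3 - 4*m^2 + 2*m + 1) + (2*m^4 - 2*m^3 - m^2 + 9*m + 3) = 2*m^4 - 10*m^3 - 5*m^2 + 11*m + 4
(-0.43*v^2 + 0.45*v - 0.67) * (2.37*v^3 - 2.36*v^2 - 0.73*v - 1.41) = -1.0191*v^5 + 2.0813*v^4 - 2.336*v^3 + 1.859*v^2 - 0.1454*v + 0.9447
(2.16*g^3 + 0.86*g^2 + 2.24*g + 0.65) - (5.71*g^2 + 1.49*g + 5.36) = 2.16*g^3 - 4.85*g^2 + 0.75*g - 4.71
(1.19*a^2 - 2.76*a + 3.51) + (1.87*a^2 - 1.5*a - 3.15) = 3.06*a^2 - 4.26*a + 0.36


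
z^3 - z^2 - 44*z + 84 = (z - 6)*(z - 2)*(z + 7)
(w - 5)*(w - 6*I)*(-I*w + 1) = -I*w^3 - 5*w^2 + 5*I*w^2 + 25*w - 6*I*w + 30*I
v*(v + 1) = v^2 + v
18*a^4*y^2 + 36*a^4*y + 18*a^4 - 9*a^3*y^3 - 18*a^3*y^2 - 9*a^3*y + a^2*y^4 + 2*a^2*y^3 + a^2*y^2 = (-6*a + y)*(-3*a + y)*(a*y + a)^2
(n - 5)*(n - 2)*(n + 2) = n^3 - 5*n^2 - 4*n + 20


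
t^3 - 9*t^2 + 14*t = t*(t - 7)*(t - 2)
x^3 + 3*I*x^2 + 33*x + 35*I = (x - 5*I)*(x + I)*(x + 7*I)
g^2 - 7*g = g*(g - 7)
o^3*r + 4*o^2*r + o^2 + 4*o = o*(o + 4)*(o*r + 1)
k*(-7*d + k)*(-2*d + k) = 14*d^2*k - 9*d*k^2 + k^3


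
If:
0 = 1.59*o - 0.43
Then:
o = 0.27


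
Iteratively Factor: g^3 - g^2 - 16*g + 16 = (g - 1)*(g^2 - 16) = (g - 4)*(g - 1)*(g + 4)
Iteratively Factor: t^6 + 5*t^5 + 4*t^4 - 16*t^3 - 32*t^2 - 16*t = (t)*(t^5 + 5*t^4 + 4*t^3 - 16*t^2 - 32*t - 16) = t*(t + 2)*(t^4 + 3*t^3 - 2*t^2 - 12*t - 8) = t*(t + 1)*(t + 2)*(t^3 + 2*t^2 - 4*t - 8) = t*(t - 2)*(t + 1)*(t + 2)*(t^2 + 4*t + 4) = t*(t - 2)*(t + 1)*(t + 2)^2*(t + 2)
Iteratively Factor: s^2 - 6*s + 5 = (s - 5)*(s - 1)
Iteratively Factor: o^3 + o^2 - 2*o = (o - 1)*(o^2 + 2*o) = o*(o - 1)*(o + 2)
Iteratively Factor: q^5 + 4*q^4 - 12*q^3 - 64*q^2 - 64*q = (q + 4)*(q^4 - 12*q^2 - 16*q) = (q - 4)*(q + 4)*(q^3 + 4*q^2 + 4*q) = (q - 4)*(q + 2)*(q + 4)*(q^2 + 2*q) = q*(q - 4)*(q + 2)*(q + 4)*(q + 2)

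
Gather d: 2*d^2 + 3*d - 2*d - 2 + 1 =2*d^2 + d - 1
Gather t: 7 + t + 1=t + 8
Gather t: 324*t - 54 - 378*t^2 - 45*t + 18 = -378*t^2 + 279*t - 36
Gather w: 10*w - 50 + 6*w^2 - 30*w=6*w^2 - 20*w - 50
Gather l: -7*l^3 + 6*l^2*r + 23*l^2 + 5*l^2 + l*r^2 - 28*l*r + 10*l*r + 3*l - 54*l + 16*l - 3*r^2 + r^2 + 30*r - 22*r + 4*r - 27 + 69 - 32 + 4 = -7*l^3 + l^2*(6*r + 28) + l*(r^2 - 18*r - 35) - 2*r^2 + 12*r + 14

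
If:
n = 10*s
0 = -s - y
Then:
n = -10*y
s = -y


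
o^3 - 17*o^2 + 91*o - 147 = (o - 7)^2*(o - 3)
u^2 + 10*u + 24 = (u + 4)*(u + 6)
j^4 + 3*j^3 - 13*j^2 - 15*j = j*(j - 3)*(j + 1)*(j + 5)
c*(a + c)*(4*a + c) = 4*a^2*c + 5*a*c^2 + c^3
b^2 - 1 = (b - 1)*(b + 1)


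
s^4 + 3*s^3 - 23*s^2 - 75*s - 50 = (s - 5)*(s + 1)*(s + 2)*(s + 5)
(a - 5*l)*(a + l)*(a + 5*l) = a^3 + a^2*l - 25*a*l^2 - 25*l^3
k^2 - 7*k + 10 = (k - 5)*(k - 2)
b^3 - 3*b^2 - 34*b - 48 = (b - 8)*(b + 2)*(b + 3)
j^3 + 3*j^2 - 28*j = j*(j - 4)*(j + 7)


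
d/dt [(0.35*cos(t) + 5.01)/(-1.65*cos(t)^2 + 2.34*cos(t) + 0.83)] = (-0.5775*cos(t)^2 - 16.533*cos(t) + 11.4329)*sin(t)/(2.7225*cos(t)^4 - 7.722*cos(t)^3 + 2.7366*cos(t)^2 + 3.8844*cos(t) + 0.6889)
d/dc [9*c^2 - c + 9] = 18*c - 1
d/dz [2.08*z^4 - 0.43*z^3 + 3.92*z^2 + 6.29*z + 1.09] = 8.32*z^3 - 1.29*z^2 + 7.84*z + 6.29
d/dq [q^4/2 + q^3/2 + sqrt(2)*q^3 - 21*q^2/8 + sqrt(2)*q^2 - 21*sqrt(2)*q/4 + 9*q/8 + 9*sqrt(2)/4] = 2*q^3 + 3*q^2/2 + 3*sqrt(2)*q^2 - 21*q/4 + 2*sqrt(2)*q - 21*sqrt(2)/4 + 9/8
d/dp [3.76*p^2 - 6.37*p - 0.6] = 7.52*p - 6.37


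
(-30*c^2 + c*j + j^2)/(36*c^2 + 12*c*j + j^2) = (-5*c + j)/(6*c + j)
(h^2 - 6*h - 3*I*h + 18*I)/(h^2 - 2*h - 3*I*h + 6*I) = (h - 6)/(h - 2)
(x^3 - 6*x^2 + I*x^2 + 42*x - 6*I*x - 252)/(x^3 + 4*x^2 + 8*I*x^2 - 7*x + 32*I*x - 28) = (x^2 - 6*x*(1 + I) + 36*I)/(x^2 + x*(4 + I) + 4*I)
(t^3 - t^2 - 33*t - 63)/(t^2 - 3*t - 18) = (t^2 - 4*t - 21)/(t - 6)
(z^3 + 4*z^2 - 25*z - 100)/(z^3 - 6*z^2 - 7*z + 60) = (z^2 + 9*z + 20)/(z^2 - z - 12)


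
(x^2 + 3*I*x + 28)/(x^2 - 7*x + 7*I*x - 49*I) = (x - 4*I)/(x - 7)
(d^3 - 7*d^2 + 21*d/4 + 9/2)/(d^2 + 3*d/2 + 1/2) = (d^2 - 15*d/2 + 9)/(d + 1)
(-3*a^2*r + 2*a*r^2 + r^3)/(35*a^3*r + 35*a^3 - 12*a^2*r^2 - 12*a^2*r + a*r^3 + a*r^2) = r*(-3*a^2 + 2*a*r + r^2)/(a*(35*a^2*r + 35*a^2 - 12*a*r^2 - 12*a*r + r^3 + r^2))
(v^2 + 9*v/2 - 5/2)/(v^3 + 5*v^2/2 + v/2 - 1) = (v + 5)/(v^2 + 3*v + 2)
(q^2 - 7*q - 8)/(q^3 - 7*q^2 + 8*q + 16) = (q - 8)/(q^2 - 8*q + 16)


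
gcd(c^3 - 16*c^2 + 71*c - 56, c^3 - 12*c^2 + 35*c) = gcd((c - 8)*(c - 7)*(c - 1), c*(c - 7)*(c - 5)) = c - 7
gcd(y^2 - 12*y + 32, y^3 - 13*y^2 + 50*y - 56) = y - 4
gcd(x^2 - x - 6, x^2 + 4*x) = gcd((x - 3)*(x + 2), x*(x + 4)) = 1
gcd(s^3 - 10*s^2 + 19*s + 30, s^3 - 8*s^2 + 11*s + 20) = s^2 - 4*s - 5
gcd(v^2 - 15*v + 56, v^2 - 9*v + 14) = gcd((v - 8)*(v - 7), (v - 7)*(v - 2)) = v - 7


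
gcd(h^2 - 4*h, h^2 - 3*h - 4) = h - 4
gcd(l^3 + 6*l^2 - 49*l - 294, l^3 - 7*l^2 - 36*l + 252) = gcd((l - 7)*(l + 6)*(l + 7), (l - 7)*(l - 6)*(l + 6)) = l^2 - l - 42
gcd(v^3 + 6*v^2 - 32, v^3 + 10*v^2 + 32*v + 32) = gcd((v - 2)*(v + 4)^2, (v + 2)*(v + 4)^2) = v^2 + 8*v + 16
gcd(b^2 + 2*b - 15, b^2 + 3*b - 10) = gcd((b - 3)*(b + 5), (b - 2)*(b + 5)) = b + 5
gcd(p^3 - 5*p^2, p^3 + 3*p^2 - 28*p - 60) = p - 5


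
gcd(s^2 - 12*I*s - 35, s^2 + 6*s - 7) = 1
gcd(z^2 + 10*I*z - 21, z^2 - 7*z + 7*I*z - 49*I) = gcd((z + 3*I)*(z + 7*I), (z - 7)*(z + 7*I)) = z + 7*I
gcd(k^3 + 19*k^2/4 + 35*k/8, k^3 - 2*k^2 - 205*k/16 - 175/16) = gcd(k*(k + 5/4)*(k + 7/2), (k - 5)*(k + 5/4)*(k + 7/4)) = k + 5/4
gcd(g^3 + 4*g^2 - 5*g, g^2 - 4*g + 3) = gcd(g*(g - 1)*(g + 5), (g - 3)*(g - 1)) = g - 1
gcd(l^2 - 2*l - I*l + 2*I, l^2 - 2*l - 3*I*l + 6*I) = l - 2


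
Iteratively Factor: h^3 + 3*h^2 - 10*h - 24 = (h + 4)*(h^2 - h - 6) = (h + 2)*(h + 4)*(h - 3)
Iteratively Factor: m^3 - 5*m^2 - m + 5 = (m - 1)*(m^2 - 4*m - 5) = (m - 5)*(m - 1)*(m + 1)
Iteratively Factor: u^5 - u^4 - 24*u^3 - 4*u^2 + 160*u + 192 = (u - 4)*(u^4 + 3*u^3 - 12*u^2 - 52*u - 48) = (u - 4)*(u + 3)*(u^3 - 12*u - 16) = (u - 4)*(u + 2)*(u + 3)*(u^2 - 2*u - 8) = (u - 4)^2*(u + 2)*(u + 3)*(u + 2)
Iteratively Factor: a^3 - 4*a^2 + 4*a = (a - 2)*(a^2 - 2*a) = a*(a - 2)*(a - 2)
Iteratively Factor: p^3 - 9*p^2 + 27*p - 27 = (p - 3)*(p^2 - 6*p + 9) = (p - 3)^2*(p - 3)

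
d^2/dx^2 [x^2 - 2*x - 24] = 2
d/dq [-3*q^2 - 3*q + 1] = -6*q - 3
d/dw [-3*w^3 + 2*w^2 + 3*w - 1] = -9*w^2 + 4*w + 3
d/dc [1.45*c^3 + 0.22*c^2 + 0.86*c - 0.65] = 4.35*c^2 + 0.44*c + 0.86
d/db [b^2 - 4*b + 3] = 2*b - 4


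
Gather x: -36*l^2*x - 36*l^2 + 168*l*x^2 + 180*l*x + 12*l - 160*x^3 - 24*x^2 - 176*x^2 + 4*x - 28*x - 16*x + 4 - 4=-36*l^2 + 12*l - 160*x^3 + x^2*(168*l - 200) + x*(-36*l^2 + 180*l - 40)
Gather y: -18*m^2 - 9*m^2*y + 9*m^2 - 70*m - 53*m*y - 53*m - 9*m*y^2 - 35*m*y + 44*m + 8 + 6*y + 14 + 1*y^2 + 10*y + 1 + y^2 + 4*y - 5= -9*m^2 - 79*m + y^2*(2 - 9*m) + y*(-9*m^2 - 88*m + 20) + 18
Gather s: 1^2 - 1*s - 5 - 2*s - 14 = -3*s - 18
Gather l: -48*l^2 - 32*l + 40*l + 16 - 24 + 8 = -48*l^2 + 8*l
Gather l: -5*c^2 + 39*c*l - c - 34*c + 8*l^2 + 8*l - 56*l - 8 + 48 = -5*c^2 - 35*c + 8*l^2 + l*(39*c - 48) + 40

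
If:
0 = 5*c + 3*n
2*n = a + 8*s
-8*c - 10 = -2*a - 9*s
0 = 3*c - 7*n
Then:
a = 80/7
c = 0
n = 0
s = -10/7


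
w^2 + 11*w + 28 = (w + 4)*(w + 7)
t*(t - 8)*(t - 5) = t^3 - 13*t^2 + 40*t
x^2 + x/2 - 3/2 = (x - 1)*(x + 3/2)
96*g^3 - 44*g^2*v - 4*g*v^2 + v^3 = (-8*g + v)*(-2*g + v)*(6*g + v)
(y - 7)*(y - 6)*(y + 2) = y^3 - 11*y^2 + 16*y + 84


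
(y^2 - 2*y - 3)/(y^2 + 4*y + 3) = (y - 3)/(y + 3)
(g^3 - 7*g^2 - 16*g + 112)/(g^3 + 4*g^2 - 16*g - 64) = (g - 7)/(g + 4)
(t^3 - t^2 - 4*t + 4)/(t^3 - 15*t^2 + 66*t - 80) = (t^2 + t - 2)/(t^2 - 13*t + 40)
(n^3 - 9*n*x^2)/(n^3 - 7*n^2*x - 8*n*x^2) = (-n^2 + 9*x^2)/(-n^2 + 7*n*x + 8*x^2)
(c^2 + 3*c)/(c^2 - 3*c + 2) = c*(c + 3)/(c^2 - 3*c + 2)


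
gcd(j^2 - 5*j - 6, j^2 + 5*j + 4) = j + 1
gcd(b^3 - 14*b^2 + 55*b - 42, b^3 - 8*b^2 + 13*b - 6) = b^2 - 7*b + 6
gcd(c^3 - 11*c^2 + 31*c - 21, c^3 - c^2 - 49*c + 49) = c^2 - 8*c + 7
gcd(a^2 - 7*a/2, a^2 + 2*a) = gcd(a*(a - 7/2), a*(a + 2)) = a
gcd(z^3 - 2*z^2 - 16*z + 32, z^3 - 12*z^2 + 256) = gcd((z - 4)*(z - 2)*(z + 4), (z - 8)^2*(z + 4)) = z + 4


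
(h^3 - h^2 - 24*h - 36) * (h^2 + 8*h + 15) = h^5 + 7*h^4 - 17*h^3 - 243*h^2 - 648*h - 540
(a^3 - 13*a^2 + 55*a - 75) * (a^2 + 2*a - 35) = a^5 - 11*a^4 - 6*a^3 + 490*a^2 - 2075*a + 2625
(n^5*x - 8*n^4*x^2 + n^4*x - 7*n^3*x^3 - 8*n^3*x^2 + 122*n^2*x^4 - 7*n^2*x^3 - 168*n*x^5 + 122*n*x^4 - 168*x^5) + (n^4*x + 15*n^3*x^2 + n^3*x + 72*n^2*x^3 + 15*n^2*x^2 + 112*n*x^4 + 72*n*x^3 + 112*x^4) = n^5*x - 8*n^4*x^2 + 2*n^4*x - 7*n^3*x^3 + 7*n^3*x^2 + n^3*x + 122*n^2*x^4 + 65*n^2*x^3 + 15*n^2*x^2 - 168*n*x^5 + 234*n*x^4 + 72*n*x^3 - 168*x^5 + 112*x^4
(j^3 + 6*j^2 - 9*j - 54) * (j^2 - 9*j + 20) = j^5 - 3*j^4 - 43*j^3 + 147*j^2 + 306*j - 1080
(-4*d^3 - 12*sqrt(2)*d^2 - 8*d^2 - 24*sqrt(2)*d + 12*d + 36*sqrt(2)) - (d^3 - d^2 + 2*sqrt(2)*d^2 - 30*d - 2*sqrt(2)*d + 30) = -5*d^3 - 14*sqrt(2)*d^2 - 7*d^2 - 22*sqrt(2)*d + 42*d - 30 + 36*sqrt(2)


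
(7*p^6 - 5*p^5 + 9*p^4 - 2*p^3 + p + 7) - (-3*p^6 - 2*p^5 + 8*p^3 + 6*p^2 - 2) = 10*p^6 - 3*p^5 + 9*p^4 - 10*p^3 - 6*p^2 + p + 9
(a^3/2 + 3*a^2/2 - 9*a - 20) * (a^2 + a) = a^5/2 + 2*a^4 - 15*a^3/2 - 29*a^2 - 20*a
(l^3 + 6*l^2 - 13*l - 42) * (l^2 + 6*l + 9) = l^5 + 12*l^4 + 32*l^3 - 66*l^2 - 369*l - 378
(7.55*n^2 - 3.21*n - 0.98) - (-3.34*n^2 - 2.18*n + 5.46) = 10.89*n^2 - 1.03*n - 6.44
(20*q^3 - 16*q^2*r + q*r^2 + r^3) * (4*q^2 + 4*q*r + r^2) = 80*q^5 + 16*q^4*r - 40*q^3*r^2 - 8*q^2*r^3 + 5*q*r^4 + r^5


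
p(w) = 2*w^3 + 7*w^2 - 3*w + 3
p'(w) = 6*w^2 + 14*w - 3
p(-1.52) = 16.71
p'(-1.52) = -10.42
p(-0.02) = 3.06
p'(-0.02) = -3.28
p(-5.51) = -102.52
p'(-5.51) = 102.02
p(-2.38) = 22.83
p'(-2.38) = -2.33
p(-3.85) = 4.17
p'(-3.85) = 32.04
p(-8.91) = -829.25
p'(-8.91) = 348.59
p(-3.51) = 13.28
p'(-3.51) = 21.78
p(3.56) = 171.27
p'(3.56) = 122.88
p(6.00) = 669.00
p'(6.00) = 297.00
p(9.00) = 2001.00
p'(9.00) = 609.00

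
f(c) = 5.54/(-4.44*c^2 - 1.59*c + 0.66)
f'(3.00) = 0.08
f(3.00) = -0.13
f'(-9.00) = -0.00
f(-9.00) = -0.02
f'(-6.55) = -0.01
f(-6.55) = -0.03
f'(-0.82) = -30.21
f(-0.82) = -5.42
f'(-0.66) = -468.76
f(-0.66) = -24.66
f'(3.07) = 0.08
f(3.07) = -0.12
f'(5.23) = 0.02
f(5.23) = -0.04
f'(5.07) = 0.02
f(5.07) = -0.05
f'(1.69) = 0.43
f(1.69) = -0.38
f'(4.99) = 0.02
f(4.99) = -0.05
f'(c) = 5.54*(8.88*c + 1.59)/(-4.44*c^2 - 1.59*c + 0.66)^2 = (49.1952*c + 8.8086)/(4.44*c^2 + 1.59*c - 0.66)^2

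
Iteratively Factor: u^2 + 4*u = (u)*(u + 4)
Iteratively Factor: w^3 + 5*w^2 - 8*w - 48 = (w + 4)*(w^2 + w - 12) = (w - 3)*(w + 4)*(w + 4)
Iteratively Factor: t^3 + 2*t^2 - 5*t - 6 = (t - 2)*(t^2 + 4*t + 3) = (t - 2)*(t + 3)*(t + 1)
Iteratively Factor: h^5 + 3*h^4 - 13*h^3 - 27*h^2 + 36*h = (h - 3)*(h^4 + 6*h^3 + 5*h^2 - 12*h) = (h - 3)*(h + 3)*(h^3 + 3*h^2 - 4*h) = (h - 3)*(h + 3)*(h + 4)*(h^2 - h) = h*(h - 3)*(h + 3)*(h + 4)*(h - 1)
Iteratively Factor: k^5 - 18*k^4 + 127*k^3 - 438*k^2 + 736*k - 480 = (k - 3)*(k^4 - 15*k^3 + 82*k^2 - 192*k + 160) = (k - 5)*(k - 3)*(k^3 - 10*k^2 + 32*k - 32) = (k - 5)*(k - 4)*(k - 3)*(k^2 - 6*k + 8) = (k - 5)*(k - 4)*(k - 3)*(k - 2)*(k - 4)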